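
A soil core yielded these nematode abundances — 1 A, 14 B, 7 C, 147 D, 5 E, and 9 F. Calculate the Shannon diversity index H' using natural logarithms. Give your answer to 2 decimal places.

Total N = 1+14+7+147+5+9 = 183, so the proportions are 0.0055, 0.0765, 0.0383, 0.8033, 0.0273, 0.0492 (working shown to 4 dp, full precision carried).
Each pᵢ ln pᵢ term: 0.0055×(-5.2095)=-0.0285, 0.0765×(-2.5704)=-0.1966, 0.0383×(-3.2636)=-0.1248, 0.8033×(-0.2191)=-0.1760, 0.0273×(-3.6000)=-0.0984, 0.0492×(-3.0123)=-0.1481.
Sum = -0.7724, so H' = 0.77.

0.77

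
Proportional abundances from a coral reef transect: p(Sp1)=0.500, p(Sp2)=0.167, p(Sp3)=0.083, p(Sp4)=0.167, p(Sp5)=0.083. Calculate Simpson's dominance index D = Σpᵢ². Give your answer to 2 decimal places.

0.32

D = 0.5² + 0.167² + 0.083² + 0.167² + 0.083² = 0.2500 + 0.0279 + 0.0069 + 0.0279 + 0.0069 = 0.3196 (working shown to 4 dp, full precision carried).
To 2 decimal places, D = 0.32.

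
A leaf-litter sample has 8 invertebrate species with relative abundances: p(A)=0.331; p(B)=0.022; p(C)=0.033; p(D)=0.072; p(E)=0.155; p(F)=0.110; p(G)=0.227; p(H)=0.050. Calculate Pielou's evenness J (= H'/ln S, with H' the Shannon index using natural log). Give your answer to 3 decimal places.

0.851

H' = −Σ pᵢ ln pᵢ = −((-0.36597) + (-0.08397) + (-0.11257) + (-0.18944) + (-0.28897) + (-0.24280) + (-0.33660) + (-0.14979)) = 1.77010 (working shown to 5 dp, full precision carried).
With S = 8 species, ln S = 2.07944, so J = 1.77010/2.07944 = 0.85124, i.e. 0.851 to 3 decimal places.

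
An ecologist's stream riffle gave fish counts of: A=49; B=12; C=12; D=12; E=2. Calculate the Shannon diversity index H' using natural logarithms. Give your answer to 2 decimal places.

Total N = 49+12+12+12+2 = 87, so the proportions are 0.5632, 0.1379, 0.1379, 0.1379, 0.023 (working shown to 4 dp, full precision carried).
Each pᵢ ln pᵢ term: 0.5632×(-0.5741)=-0.3233, 0.1379×(-1.9810)=-0.2732, 0.1379×(-1.9810)=-0.2732, 0.1379×(-1.9810)=-0.2732, 0.023×(-3.7728)=-0.0867.
Sum = -1.2298, so H' = 1.23.

1.23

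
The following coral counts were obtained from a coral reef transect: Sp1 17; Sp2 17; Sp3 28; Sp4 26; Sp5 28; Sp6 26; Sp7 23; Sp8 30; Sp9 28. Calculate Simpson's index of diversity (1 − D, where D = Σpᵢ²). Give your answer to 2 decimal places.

Total N = 17+17+28+26+28+26+23+30+28 = 223, so the proportions are 0.0762, 0.0762, 0.1256, 0.1166, 0.1256, 0.1166, 0.1031, 0.1345, 0.1256 (working shown to 4 dp, full precision carried).
D = 0.0762² + 0.0762² + 0.1256² + 0.1166² + 0.1256² + 0.1166² + 0.1031² + 0.1345² + 0.1256² = 0.0058 + 0.0058 + 0.0158 + 0.0136 + 0.0158 + 0.0136 + 0.0106 + 0.0181 + 0.0158 = 0.1148.
So 1 − D = 0.8852, i.e. 0.89 to 2 decimal places.

0.89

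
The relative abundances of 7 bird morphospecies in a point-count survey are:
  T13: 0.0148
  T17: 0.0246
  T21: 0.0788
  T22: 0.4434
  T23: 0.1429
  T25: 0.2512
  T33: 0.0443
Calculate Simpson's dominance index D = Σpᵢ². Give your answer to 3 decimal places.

0.289

D = 0.0148² + 0.0246² + 0.0788² + 0.4434² + 0.1429² + 0.2512² + 0.0443² = 0.00022 + 0.00061 + 0.00621 + 0.19660 + 0.02042 + 0.06310 + 0.00196 = 0.28912 (working shown to 5 dp, full precision carried).
To 3 decimal places, D = 0.289.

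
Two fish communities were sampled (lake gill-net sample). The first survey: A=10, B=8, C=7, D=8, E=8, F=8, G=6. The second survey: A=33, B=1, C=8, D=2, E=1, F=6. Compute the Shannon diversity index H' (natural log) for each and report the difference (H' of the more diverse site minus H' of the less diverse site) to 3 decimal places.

The first survey: N=55, proportions 0.18182, 0.14545, 0.12727, 0.14545, 0.14545, 0.14545, 0.10909, giving H' = 1.93570 (working shown to 5 dp, full precision carried).
The second survey: N=51, proportions 0.64706, 0.01961, 0.15686, 0.03922, 0.01961, 0.11765, giving H' = 1.10522.
Difference = |1.93570 − 1.10522| = 0.83048, i.e. 0.830 to 3 decimal places.

0.830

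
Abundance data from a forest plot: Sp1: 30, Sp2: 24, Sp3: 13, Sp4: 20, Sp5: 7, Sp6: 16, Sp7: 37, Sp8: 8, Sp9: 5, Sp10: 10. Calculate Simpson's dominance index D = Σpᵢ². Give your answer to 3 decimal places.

0.135

Total N = 30+24+13+20+7+16+37+8+5+10 = 170, so the proportions are 0.17647, 0.14118, 0.07647, 0.11765, 0.04118, 0.09412, 0.21765, 0.04706, 0.02941, 0.05882 (working shown to 5 dp, full precision carried).
D = 0.17647² + 0.14118² + 0.07647² + 0.11765² + 0.04118² + 0.09412² + 0.21765² + 0.04706² + 0.02941² + 0.05882² = 0.03114 + 0.01993 + 0.00585 + 0.01384 + 0.00170 + 0.00886 + 0.04737 + 0.00221 + 0.00087 + 0.00346 = 0.13522.
To 3 decimal places, D = 0.135.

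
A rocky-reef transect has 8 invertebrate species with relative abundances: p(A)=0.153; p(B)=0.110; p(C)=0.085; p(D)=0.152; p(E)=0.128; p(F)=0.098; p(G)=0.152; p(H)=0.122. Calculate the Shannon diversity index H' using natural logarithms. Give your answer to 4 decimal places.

2.0597

Each pᵢ ln pᵢ term (working shown to 6 dp, full precision carried): 0.153×(-1.877317)=-0.287230, 0.11×(-2.207275)=-0.242800, 0.085×(-2.465104)=-0.209534, 0.152×(-1.883875)=-0.286349, 0.128×(-2.055725)=-0.263133, 0.098×(-2.322788)=-0.227633, 0.152×(-1.883875)=-0.286349, 0.122×(-2.103734)=-0.256656.
Sum = -2.059683, so H' = 2.0597.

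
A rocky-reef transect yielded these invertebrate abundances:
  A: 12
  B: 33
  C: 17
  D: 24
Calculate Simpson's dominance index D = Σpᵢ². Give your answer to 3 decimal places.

0.284

Total N = 12+33+17+24 = 86, so the proportions are 0.13953, 0.38372, 0.19767, 0.27907 (working shown to 5 dp, full precision carried).
D = 0.13953² + 0.38372² + 0.19767² + 0.27907² = 0.01947 + 0.14724 + 0.03908 + 0.07788 = 0.28367.
To 3 decimal places, D = 0.284.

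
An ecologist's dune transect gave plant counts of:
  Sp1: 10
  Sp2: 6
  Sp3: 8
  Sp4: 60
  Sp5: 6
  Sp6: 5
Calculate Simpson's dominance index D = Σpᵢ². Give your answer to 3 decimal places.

0.428

Total N = 10+6+8+60+6+5 = 95, so the proportions are 0.10526, 0.06316, 0.08421, 0.63158, 0.06316, 0.05263 (working shown to 5 dp, full precision carried).
D = 0.10526² + 0.06316² + 0.08421² + 0.63158² + 0.06316² + 0.05263² = 0.01108 + 0.00399 + 0.00709 + 0.39889 + 0.00399 + 0.00277 = 0.42781.
To 3 decimal places, D = 0.428.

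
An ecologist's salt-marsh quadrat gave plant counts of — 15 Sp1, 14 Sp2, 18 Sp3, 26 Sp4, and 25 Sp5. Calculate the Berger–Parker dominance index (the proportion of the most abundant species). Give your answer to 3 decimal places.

0.265

Total N = 15+14+18+26+25 = 98, so the proportions are 0.15306, 0.14286, 0.18367, 0.26531, 0.2551 (working shown to 5 dp, full precision carried).
The largest proportion is 0.26531, i.e. d = 0.265 to 3 decimal places.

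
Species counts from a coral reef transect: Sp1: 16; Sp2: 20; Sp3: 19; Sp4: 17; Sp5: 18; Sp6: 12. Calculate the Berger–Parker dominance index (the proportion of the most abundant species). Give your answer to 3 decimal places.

Total N = 16+20+19+17+18+12 = 102, so the proportions are 0.15686, 0.19608, 0.18627, 0.16667, 0.17647, 0.11765 (working shown to 5 dp, full precision carried).
The largest proportion is 0.19608, i.e. d = 0.196 to 3 decimal places.

0.196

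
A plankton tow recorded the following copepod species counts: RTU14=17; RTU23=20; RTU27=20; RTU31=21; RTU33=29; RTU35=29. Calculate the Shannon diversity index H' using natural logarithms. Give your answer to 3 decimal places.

Total N = 17+20+20+21+29+29 = 136, so the proportions are 0.125, 0.14706, 0.14706, 0.15441, 0.21324, 0.21324 (working shown to 5 dp, full precision carried).
Each pᵢ ln pᵢ term: 0.125×(-2.07944)=-0.25993, 0.14706×(-1.91692)=-0.28190, 0.14706×(-1.91692)=-0.28190, 0.15441×(-1.86813)=-0.28846, 0.21324×(-1.54536)=-0.32953, 0.21324×(-1.54536)=-0.32953.
Sum = -1.77124, so H' = 1.771.

1.771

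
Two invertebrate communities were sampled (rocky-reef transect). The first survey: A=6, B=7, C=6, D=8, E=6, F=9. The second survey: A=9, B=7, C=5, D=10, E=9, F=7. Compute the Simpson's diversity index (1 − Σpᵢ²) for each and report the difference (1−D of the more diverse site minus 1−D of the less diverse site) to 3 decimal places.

The first survey: N=42, proportions 0.14286, 0.16667, 0.14286, 0.19048, 0.14286, 0.21429, giving 1−D = 0.82880 (working shown to 5 dp, full precision carried).
The second survey: N=47, proportions 0.19149, 0.14894, 0.10638, 0.21277, 0.19149, 0.14894, giving 1−D = 0.82571.
Difference = |0.82880 − 0.82571| = 0.00309, i.e. 0.003 to 3 decimal places.

0.003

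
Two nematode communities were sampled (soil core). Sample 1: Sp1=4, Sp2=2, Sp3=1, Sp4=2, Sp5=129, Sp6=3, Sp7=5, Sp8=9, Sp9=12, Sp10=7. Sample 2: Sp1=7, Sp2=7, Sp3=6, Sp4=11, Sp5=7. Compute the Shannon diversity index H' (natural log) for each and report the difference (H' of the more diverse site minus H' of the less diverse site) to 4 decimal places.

Sample 1: N=174, proportions 0.022989, 0.011494, 0.005747, 0.011494, 0.741379, 0.017241, 0.028736, 0.051724, 0.068966, 0.04023, giving H' = 1.079792 (working shown to 6 dp, full precision carried).
Sample 2: N=38, proportions 0.184211, 0.184211, 0.157895, 0.289474, 0.184211, giving H' = 1.585178.
Difference = |1.079792 − 1.585178| = 0.505386, i.e. 0.5054 to 4 decimal places.

0.5054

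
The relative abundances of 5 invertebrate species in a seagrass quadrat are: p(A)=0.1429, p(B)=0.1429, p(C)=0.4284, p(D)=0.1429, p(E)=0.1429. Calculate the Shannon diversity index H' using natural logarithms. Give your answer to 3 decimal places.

1.475

Each pᵢ ln pᵢ term (working shown to 5 dp, full precision carried): 0.1429×(-1.94561)=-0.27803, 0.1429×(-1.94561)=-0.27803, 0.4284×(-0.84770)=-0.36315, 0.1429×(-1.94561)=-0.27803, 0.1429×(-1.94561)=-0.27803.
Sum = -1.47526, so H' = 1.475.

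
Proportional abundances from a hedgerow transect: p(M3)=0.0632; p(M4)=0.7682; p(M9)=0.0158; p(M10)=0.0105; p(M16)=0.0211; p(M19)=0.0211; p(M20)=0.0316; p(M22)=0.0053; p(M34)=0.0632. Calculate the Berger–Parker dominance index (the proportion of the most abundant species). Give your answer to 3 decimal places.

The largest proportion is 0.7682, i.e. d = 0.768 to 3 decimal places.

0.768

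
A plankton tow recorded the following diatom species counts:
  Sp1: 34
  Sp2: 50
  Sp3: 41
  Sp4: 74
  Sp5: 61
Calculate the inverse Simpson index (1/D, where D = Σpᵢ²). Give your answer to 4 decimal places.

Total N = 34+50+41+74+61 = 260, so the proportions are 0.13076923, 0.19230769, 0.15769231, 0.28461538, 0.23461538 (working shown to 8 dp, full precision carried).
D = 0.13076923² + 0.19230769² + 0.15769231² + 0.28461538² + 0.23461538² = 0.01710059 + 0.03698225 + 0.02486686 + 0.08100592 + 0.05504438 = 0.21500000.
So 1/D = 4.651163, i.e. 4.6512 to 4 decimal places.

4.6512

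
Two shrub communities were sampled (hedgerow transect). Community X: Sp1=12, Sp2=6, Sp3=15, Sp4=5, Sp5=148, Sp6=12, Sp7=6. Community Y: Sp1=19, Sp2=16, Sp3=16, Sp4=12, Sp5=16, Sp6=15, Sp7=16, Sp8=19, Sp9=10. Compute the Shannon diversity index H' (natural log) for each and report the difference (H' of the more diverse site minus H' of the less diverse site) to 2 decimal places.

1.12

Community X: N=204, proportions 0.0588, 0.0294, 0.0735, 0.0245, 0.7255, 0.0588, 0.0294, giving H' = 1.0564 (working shown to 4 dp, full precision carried).
Community Y: N=139, proportions 0.1367, 0.1151, 0.1151, 0.0863, 0.1151, 0.1079, 0.1151, 0.1367, 0.0719, giving H' = 2.1805.
Difference = |1.0564 − 2.1805| = 1.1241, i.e. 1.12 to 2 decimal places.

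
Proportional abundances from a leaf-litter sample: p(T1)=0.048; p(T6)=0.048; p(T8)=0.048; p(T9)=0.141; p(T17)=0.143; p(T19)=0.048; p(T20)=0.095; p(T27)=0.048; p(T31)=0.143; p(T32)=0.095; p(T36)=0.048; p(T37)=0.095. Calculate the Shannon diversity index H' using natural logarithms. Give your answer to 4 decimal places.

Each pᵢ ln pᵢ term (working shown to 6 dp, full precision carried): 0.048×(-3.036554)=-0.145755, 0.048×(-3.036554)=-0.145755, 0.048×(-3.036554)=-0.145755, 0.141×(-1.958995)=-0.276218, 0.143×(-1.944911)=-0.278122, 0.048×(-3.036554)=-0.145755, 0.095×(-2.353878)=-0.223618, 0.048×(-3.036554)=-0.145755, 0.143×(-1.944911)=-0.278122, 0.095×(-2.353878)=-0.223618, 0.048×(-3.036554)=-0.145755, 0.095×(-2.353878)=-0.223618.
Sum = -2.377846, so H' = 2.3778.

2.3778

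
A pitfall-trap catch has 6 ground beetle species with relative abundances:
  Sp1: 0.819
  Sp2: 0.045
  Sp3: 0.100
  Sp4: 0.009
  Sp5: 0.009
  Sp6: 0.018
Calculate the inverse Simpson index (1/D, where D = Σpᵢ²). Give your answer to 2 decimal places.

D = 0.819² + 0.045² + 0.1² + 0.009² + 0.009² + 0.018² = 0.67076 + 0.00202 + 0.01000 + 0.00008 + 0.00008 + 0.00032 = 0.68327 (working shown to 5 dp, full precision carried).
So 1/D = 1.4635, i.e. 1.46 to 2 decimal places.

1.46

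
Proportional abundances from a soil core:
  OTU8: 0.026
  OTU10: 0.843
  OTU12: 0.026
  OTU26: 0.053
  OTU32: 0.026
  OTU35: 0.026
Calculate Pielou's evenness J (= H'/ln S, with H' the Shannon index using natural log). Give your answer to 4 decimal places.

0.3791

H' = −Σ pᵢ ln pᵢ = −((-0.094891) + (-0.143975) + (-0.094891) + (-0.155686) + (-0.094891) + (-0.094891)) = 0.679225 (working shown to 6 dp, full precision carried).
With S = 6 species, ln S = 1.791759, so J = 0.679225/1.791759 = 0.379082, i.e. 0.3791 to 4 decimal places.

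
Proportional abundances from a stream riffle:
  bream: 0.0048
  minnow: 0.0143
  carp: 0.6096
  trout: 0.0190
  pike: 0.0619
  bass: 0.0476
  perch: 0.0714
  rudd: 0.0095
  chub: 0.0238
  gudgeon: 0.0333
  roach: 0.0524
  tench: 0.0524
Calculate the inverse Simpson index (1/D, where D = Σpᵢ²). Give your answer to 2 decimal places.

D = 0.0048² + 0.0143² + 0.6096² + 0.019² + 0.0619² + 0.0476² + 0.0714² + 0.0095² + 0.0238² + 0.0333² + 0.0524² + 0.0524² = 0.00002 + 0.00020 + 0.37161 + 0.00036 + 0.00383 + 0.00227 + 0.00510 + 0.00009 + 0.00057 + 0.00111 + 0.00275 + 0.00275 = 0.39065 (working shown to 5 dp, full precision carried).
So 1/D = 2.5598, i.e. 2.56 to 2 decimal places.

2.56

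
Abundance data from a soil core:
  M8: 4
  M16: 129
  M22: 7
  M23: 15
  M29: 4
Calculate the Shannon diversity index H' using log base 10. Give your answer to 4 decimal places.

Total N = 4+129+7+15+4 = 159, so the proportions are 0.025157, 0.811321, 0.044025, 0.09434, 0.025157 (working shown to 6 dp, full precision carried).
Each pᵢ log₁₀ pᵢ term: 0.025157×(-1.599337)=-0.040235, 0.811321×(-0.090807)=-0.073674, 0.044025×(-1.356299)=-0.059711, 0.09434×(-1.025306)=-0.096727, 0.025157×(-1.599337)=-0.040235.
Sum = -0.310582, so H' = 0.3106.

0.3106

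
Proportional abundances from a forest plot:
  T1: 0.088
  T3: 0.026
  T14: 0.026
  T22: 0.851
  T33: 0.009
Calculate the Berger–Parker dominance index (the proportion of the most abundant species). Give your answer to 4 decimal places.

0.8510

The largest proportion is 0.851, i.e. d = 0.8510 to 4 decimal places.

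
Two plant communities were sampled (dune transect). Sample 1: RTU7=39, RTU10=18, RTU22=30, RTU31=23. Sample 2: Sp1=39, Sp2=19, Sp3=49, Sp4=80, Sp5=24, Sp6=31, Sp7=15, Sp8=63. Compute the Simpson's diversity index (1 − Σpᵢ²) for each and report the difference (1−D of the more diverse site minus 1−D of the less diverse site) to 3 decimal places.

0.110

Sample 1: N=110, proportions 0.35455, 0.16364, 0.27273, 0.20909, giving 1−D = 0.72942 (working shown to 5 dp, full precision carried).
Sample 2: N=320, proportions 0.12187, 0.05937, 0.15313, 0.25, 0.075, 0.09688, 0.04688, 0.19687, giving 1−D = 0.83971.
Difference = |0.72942 − 0.83971| = 0.11029, i.e. 0.110 to 3 decimal places.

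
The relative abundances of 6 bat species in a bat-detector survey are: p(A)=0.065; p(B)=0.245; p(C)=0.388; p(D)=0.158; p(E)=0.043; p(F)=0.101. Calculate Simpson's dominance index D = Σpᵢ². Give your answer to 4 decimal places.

0.2518

D = 0.065² + 0.245² + 0.388² + 0.158² + 0.043² + 0.101² = 0.004225 + 0.060025 + 0.150544 + 0.024964 + 0.001849 + 0.010201 = 0.251808 (working shown to 6 dp, full precision carried).
To 4 decimal places, D = 0.2518.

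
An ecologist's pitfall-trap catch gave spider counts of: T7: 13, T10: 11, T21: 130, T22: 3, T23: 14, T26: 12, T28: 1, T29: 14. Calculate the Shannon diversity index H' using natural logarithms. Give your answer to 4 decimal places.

1.2503

Total N = 13+11+130+3+14+12+1+14 = 198, so the proportions are 0.065657, 0.055556, 0.656566, 0.015152, 0.070707, 0.060606, 0.005051, 0.070707 (working shown to 6 dp, full precision carried).
Each pᵢ ln pᵢ term: 0.065657×(-2.723318)=-0.178804, 0.055556×(-2.890372)=-0.160576, 0.656566×(-0.420733)=-0.276239, 0.015152×(-4.189655)=-0.063480, 0.070707×(-2.649210)=-0.187318, 0.060606×(-2.803360)=-0.169901, 0.005051×(-5.288267)=-0.026708, 0.070707×(-2.649210)=-0.187318.
Sum = -1.250343, so H' = 1.2503.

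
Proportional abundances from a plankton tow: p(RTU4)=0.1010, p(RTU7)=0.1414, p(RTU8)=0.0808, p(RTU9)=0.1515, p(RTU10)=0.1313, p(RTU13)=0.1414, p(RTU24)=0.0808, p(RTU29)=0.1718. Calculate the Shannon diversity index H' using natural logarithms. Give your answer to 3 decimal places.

Each pᵢ ln pᵢ term (working shown to 5 dp, full precision carried): 0.101×(-2.29263)=-0.23156, 0.1414×(-1.95616)=-0.27660, 0.0808×(-2.51578)=-0.20327, 0.1515×(-1.88717)=-0.28591, 0.1313×(-2.03027)=-0.26657, 0.1414×(-1.95616)=-0.27660, 0.0808×(-2.51578)=-0.20327, 0.1718×(-1.76142)=-0.30261.
Sum = -2.04640, so H' = 2.046.

2.046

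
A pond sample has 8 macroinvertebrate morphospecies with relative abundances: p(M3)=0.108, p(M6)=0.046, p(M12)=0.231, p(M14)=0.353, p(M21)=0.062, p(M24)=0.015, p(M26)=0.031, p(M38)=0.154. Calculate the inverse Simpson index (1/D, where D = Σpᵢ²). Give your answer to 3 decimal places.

4.535

D = 0.108² + 0.046² + 0.231² + 0.353² + 0.062² + 0.015² + 0.031² + 0.154² = 0.0116640 + 0.0021160 + 0.0533610 + 0.1246090 + 0.0038440 + 0.0002250 + 0.0009610 + 0.0237160 = 0.2204960 (working shown to 7 dp, full precision carried).
So 1/D = 4.53523, i.e. 4.535 to 3 decimal places.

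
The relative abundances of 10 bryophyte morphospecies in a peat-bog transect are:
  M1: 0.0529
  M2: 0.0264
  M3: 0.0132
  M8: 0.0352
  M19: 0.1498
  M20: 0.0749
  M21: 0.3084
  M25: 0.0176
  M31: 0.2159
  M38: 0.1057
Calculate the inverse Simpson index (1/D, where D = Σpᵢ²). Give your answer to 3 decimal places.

D = 0.0529² + 0.0264² + 0.0132² + 0.0352² + 0.1498² + 0.0749² + 0.3084² + 0.0176² + 0.2159² + 0.1057² = 0.0027984 + 0.0006970 + 0.0001742 + 0.0012390 + 0.0224400 + 0.0056100 + 0.0951106 + 0.0003098 + 0.0466128 + 0.0111725 = 0.1861643 (working shown to 7 dp, full precision carried).
So 1/D = 5.37160, i.e. 5.372 to 3 decimal places.

5.372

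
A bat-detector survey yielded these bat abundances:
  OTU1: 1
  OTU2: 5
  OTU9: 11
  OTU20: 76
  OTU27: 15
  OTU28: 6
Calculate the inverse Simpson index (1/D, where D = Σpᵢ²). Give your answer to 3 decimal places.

2.102

Total N = 1+5+11+76+15+6 = 114, so the proportions are 0.008772, 0.04386, 0.096491, 0.666667, 0.131579, 0.052632 (working shown to 6 dp, full precision carried).
D = 0.008772² + 0.04386² + 0.096491² + 0.666667² + 0.131579² + 0.052632² = 0.000077 + 0.001924 + 0.009311 + 0.444444 + 0.017313 + 0.002770 = 0.475839.
So 1/D = 2.10155, i.e. 2.102 to 3 decimal places.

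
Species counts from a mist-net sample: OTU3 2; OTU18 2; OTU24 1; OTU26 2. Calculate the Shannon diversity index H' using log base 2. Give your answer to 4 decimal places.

1.9502

Total N = 2+2+1+2 = 7, so the proportions are 0.285714, 0.285714, 0.142857, 0.285714 (working shown to 6 dp, full precision carried).
Each pᵢ log₂ pᵢ term: 0.285714×(-1.807355)=-0.516387, 0.285714×(-1.807355)=-0.516387, 0.142857×(-2.807355)=-0.401051, 0.285714×(-1.807355)=-0.516387.
Sum = -1.950212, so H' = 1.9502.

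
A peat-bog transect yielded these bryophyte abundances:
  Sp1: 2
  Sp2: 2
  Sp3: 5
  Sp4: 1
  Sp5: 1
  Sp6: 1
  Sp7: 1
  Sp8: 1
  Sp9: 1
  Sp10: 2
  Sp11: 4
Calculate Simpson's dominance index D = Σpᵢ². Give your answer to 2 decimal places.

0.13

Total N = 2+2+5+1+1+1+1+1+1+2+4 = 21, so the proportions are 0.0952, 0.0952, 0.2381, 0.0476, 0.0476, 0.0476, 0.0476, 0.0476, 0.0476, 0.0952, 0.1905 (working shown to 4 dp, full precision carried).
D = 0.0952² + 0.0952² + 0.2381² + 0.0476² + 0.0476² + 0.0476² + 0.0476² + 0.0476² + 0.0476² + 0.0952² + 0.1905² = 0.0091 + 0.0091 + 0.0567 + 0.0023 + 0.0023 + 0.0023 + 0.0023 + 0.0023 + 0.0023 + 0.0091 + 0.0363 = 0.1338.
To 2 decimal places, D = 0.13.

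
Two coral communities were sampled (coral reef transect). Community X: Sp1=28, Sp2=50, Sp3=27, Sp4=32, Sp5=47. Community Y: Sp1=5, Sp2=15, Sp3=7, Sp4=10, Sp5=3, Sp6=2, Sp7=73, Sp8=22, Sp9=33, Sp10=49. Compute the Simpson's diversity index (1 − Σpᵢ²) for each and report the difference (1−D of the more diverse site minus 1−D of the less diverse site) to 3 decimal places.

Community X: N=184, proportions 0.15217, 0.27174, 0.14674, 0.17391, 0.25543, giving 1−D = 0.78598 (working shown to 5 dp, full precision carried).
Community Y: N=219, proportions 0.02283, 0.06849, 0.03196, 0.04566, 0.0137, 0.00913, 0.33333, 0.10046, 0.15068, 0.22374, giving 1−D = 0.79744.
Difference = |0.78598 − 0.79744| = 0.01146, i.e. 0.011 to 3 decimal places.

0.011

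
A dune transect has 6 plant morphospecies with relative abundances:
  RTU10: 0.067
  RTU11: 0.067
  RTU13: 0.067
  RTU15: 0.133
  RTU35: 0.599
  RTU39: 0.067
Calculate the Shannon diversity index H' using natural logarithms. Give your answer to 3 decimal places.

Each pᵢ ln pᵢ term (working shown to 5 dp, full precision carried): 0.067×(-2.70306)=-0.18111, 0.067×(-2.70306)=-0.18111, 0.067×(-2.70306)=-0.18111, 0.133×(-2.01741)=-0.26832, 0.599×(-0.51249)=-0.30698, 0.067×(-2.70306)=-0.18111.
Sum = -1.29972, so H' = 1.300.

1.300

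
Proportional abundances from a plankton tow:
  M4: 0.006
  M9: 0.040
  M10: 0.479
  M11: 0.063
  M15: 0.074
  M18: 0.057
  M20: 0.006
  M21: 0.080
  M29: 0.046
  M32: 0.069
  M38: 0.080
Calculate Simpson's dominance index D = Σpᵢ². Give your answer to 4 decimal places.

0.2635

D = 0.006² + 0.04² + 0.479² + 0.063² + 0.074² + 0.057² + 0.006² + 0.08² + 0.046² + 0.069² + 0.08² = 0.000036 + 0.001600 + 0.229441 + 0.003969 + 0.005476 + 0.003249 + 0.000036 + 0.006400 + 0.002116 + 0.004761 + 0.006400 = 0.263484 (working shown to 6 dp, full precision carried).
To 4 decimal places, D = 0.2635.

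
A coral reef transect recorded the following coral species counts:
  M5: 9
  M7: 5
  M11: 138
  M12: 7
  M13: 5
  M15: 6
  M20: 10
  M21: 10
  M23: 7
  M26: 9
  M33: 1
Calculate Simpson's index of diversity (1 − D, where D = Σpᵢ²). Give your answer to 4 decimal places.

Total N = 9+5+138+7+5+6+10+10+7+9+1 = 207, so the proportions are 0.043478, 0.024155, 0.666667, 0.033816, 0.024155, 0.028986, 0.048309, 0.048309, 0.033816, 0.043478, 0.004831 (working shown to 6 dp, full precision carried).
D = 0.043478² + 0.024155² + 0.666667² + 0.033816² + 0.024155² + 0.028986² + 0.048309² + 0.048309² + 0.033816² + 0.043478² + 0.004831² = 0.001890 + 0.000583 + 0.444444 + 0.001144 + 0.000583 + 0.000840 + 0.002334 + 0.002334 + 0.001144 + 0.001890 + 0.000023 = 0.457210.
So 1 − D = 0.542790, i.e. 0.5428 to 4 decimal places.

0.5428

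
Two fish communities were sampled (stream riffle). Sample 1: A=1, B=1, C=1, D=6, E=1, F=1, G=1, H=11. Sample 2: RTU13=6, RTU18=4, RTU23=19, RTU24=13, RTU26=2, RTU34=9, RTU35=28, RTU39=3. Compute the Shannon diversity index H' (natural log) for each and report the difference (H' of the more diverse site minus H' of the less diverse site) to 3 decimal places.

0.251

Sample 1: N=23, proportions 0.04348, 0.04348, 0.04348, 0.26087, 0.04348, 0.04348, 0.04348, 0.47826, giving H' = 1.52126 (working shown to 5 dp, full precision carried).
Sample 2: N=84, proportions 0.07143, 0.04762, 0.22619, 0.15476, 0.02381, 0.10714, 0.33333, 0.03571, giving H' = 1.77197.
Difference = |1.52126 − 1.77197| = 0.25071, i.e. 0.251 to 3 decimal places.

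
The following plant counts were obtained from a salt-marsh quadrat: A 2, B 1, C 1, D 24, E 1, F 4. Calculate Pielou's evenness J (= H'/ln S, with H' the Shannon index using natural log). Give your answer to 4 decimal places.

0.5442

Total N = 2+1+1+24+1+4 = 33, so the proportions are 0.060606, 0.030303, 0.030303, 0.727273, 0.030303, 0.121212 (working shown to 6 dp, full precision carried).
H' = −Σ pᵢ ln pᵢ = −((-0.169901) + (-0.105955) + (-0.105955) + (-0.231603) + (-0.105955) + (-0.255783)) = 0.975151.
With S = 6 species, ln S = 1.791759, so J = 0.975151/1.791759 = 0.544242, i.e. 0.5442 to 4 decimal places.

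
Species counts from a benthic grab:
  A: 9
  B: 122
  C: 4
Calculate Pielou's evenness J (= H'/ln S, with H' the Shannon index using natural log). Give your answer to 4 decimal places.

Total N = 9+122+4 = 135, so the proportions are 0.066667, 0.903704, 0.02963 (working shown to 6 dp, full precision carried).
H' = −Σ pᵢ ln pᵢ = −((-0.180537) + (-0.091503) + (-0.104266)) = 0.376306.
With S = 3 species, ln S = 1.098612, so J = 0.376306/1.098612 = 0.342529, i.e. 0.3425 to 4 decimal places.

0.3425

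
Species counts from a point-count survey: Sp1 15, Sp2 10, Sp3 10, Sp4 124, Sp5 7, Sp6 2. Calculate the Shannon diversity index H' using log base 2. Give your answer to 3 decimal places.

1.386

Total N = 15+10+10+124+7+2 = 168, so the proportions are 0.08929, 0.05952, 0.05952, 0.7381, 0.04167, 0.0119 (working shown to 5 dp, full precision carried).
Each pᵢ log₂ pᵢ term: 0.08929×(-3.48543)=-0.31120, 0.05952×(-4.07039)=-0.24229, 0.05952×(-4.07039)=-0.24229, 0.7381×(-0.43812)=-0.32338, 0.04167×(-4.58496)=-0.19104, 0.0119×(-6.39232)=-0.07610.
Sum = -1.38628, so H' = 1.386.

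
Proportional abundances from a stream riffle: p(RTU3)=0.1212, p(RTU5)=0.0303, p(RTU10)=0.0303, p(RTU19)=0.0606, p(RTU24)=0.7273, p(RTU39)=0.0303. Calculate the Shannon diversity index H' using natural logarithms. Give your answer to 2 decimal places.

Each pᵢ ln pᵢ term (working shown to 4 dp, full precision carried): 0.1212×(-2.1103)=-0.2558, 0.0303×(-3.4966)=-0.1059, 0.0303×(-3.4966)=-0.1059, 0.0606×(-2.8035)=-0.1699, 0.7273×(-0.3184)=-0.2316, 0.0303×(-3.4966)=-0.1059.
Sum = -0.9751, so H' = 0.98.

0.98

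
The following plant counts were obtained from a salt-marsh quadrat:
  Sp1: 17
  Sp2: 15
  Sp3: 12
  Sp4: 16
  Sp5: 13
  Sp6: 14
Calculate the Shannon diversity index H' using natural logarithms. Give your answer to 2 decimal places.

1.78

Total N = 17+15+12+16+13+14 = 87, so the proportions are 0.1954, 0.1724, 0.1379, 0.1839, 0.1494, 0.1609 (working shown to 4 dp, full precision carried).
Each pᵢ ln pᵢ term: 0.1954×(-1.6327)=-0.3190, 0.1724×(-1.7579)=-0.3031, 0.1379×(-1.9810)=-0.2732, 0.1839×(-1.6933)=-0.3114, 0.1494×(-1.9010)=-0.2841, 0.1609×(-1.8269)=-0.2940.
Sum = -1.7848, so H' = 1.78.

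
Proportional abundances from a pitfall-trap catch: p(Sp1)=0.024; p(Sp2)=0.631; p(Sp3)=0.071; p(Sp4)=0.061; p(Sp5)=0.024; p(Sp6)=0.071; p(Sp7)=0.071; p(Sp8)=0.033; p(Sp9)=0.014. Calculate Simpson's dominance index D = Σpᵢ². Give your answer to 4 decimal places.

0.4194

D = 0.024² + 0.631² + 0.071² + 0.061² + 0.024² + 0.071² + 0.071² + 0.033² + 0.014² = 0.000576 + 0.398161 + 0.005041 + 0.003721 + 0.000576 + 0.005041 + 0.005041 + 0.001089 + 0.000196 = 0.419442 (working shown to 6 dp, full precision carried).
To 4 decimal places, D = 0.4194.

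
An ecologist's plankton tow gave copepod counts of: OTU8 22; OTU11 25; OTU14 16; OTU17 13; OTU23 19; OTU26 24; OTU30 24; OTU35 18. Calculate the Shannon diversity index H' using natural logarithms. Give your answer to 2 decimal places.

2.06

Total N = 22+25+16+13+19+24+24+18 = 161, so the proportions are 0.1366, 0.1553, 0.0994, 0.0807, 0.118, 0.1491, 0.1491, 0.1118 (working shown to 4 dp, full precision carried).
Each pᵢ ln pᵢ term: 0.1366×(-1.9904)=-0.2720, 0.1553×(-1.8625)=-0.2892, 0.0994×(-2.3088)=-0.2294, 0.0807×(-2.5165)=-0.2032, 0.118×(-2.1370)=-0.2522, 0.1491×(-1.9034)=-0.2837, 0.1491×(-1.9034)=-0.2837, 0.1118×(-2.1910)=-0.2450.
Sum = -2.0584, so H' = 2.06.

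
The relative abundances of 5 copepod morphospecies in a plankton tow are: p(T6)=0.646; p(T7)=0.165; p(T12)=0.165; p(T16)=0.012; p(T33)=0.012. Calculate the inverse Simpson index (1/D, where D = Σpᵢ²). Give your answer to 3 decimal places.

2.118

D = 0.646² + 0.165² + 0.165² + 0.012² + 0.012² = 0.417316 + 0.027225 + 0.027225 + 0.000144 + 0.000144 = 0.472054 (working shown to 6 dp, full precision carried).
So 1/D = 2.11840, i.e. 2.118 to 3 decimal places.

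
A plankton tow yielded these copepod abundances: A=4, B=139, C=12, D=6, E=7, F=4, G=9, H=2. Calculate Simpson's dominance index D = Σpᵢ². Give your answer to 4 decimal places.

0.5873

Total N = 4+139+12+6+7+4+9+2 = 183, so the proportions are 0.021858, 0.759563, 0.065574, 0.032787, 0.038251, 0.021858, 0.04918, 0.010929 (working shown to 6 dp, full precision carried).
D = 0.021858² + 0.759563² + 0.065574² + 0.032787² + 0.038251² + 0.021858² + 0.04918² + 0.010929² = 0.000478 + 0.576936 + 0.004300 + 0.001075 + 0.001463 + 0.000478 + 0.002419 + 0.000119 = 0.587267.
To 4 decimal places, D = 0.5873.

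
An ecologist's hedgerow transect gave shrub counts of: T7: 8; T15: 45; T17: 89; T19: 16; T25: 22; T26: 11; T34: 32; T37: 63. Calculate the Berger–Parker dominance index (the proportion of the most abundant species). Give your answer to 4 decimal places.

0.3112

Total N = 8+45+89+16+22+11+32+63 = 286, so the proportions are 0.027972, 0.157343, 0.311189, 0.055944, 0.076923, 0.038462, 0.111888, 0.22028 (working shown to 6 dp, full precision carried).
The largest proportion is 0.311189, i.e. d = 0.3112 to 4 decimal places.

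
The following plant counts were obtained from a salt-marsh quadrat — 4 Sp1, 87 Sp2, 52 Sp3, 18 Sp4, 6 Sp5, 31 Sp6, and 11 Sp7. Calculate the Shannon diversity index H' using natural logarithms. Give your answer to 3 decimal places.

Total N = 4+87+52+18+6+31+11 = 209, so the proportions are 0.01914, 0.41627, 0.2488, 0.08612, 0.02871, 0.14833, 0.05263 (working shown to 5 dp, full precision carried).
Each pᵢ ln pᵢ term: 0.01914×(-3.95604)=-0.07571, 0.41627×(-0.87643)=-0.36483, 0.2488×(-1.39109)=-0.34611, 0.08612×(-2.45196)=-0.21117, 0.02871×(-3.55057)=-0.10193, 0.14833×(-1.90835)=-0.28306, 0.05263×(-2.94444)=-0.15497.
Sum = -1.53778, so H' = 1.538.

1.538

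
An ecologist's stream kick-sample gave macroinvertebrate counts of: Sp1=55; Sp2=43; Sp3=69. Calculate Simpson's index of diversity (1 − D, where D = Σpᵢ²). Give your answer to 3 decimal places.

0.655

Total N = 55+43+69 = 167, so the proportions are 0.32934, 0.25749, 0.41317 (working shown to 5 dp, full precision carried).
D = 0.32934² + 0.25749² + 0.41317² = 0.10847 + 0.06630 + 0.17071 = 0.34548.
So 1 − D = 0.65452, i.e. 0.655 to 3 decimal places.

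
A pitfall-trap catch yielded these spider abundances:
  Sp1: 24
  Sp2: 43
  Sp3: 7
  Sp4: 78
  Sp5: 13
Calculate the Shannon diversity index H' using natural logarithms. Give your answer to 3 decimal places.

Total N = 24+43+7+78+13 = 165, so the proportions are 0.14545, 0.26061, 0.04242, 0.47273, 0.07879 (working shown to 5 dp, full precision carried).
Each pᵢ ln pᵢ term: 0.14545×(-1.92789)=-0.28042, 0.26061×(-1.34475)=-0.35045, 0.04242×(-3.16004)=-0.13406, 0.47273×(-0.74924)=-0.35418, 0.07879×(-2.54100)=-0.20020.
Sum = -1.31932, so H' = 1.319.

1.319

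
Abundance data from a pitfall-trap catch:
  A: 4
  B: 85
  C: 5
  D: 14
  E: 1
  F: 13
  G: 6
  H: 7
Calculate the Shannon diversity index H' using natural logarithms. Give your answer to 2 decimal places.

1.31

Total N = 4+85+5+14+1+13+6+7 = 135, so the proportions are 0.0296, 0.6296, 0.037, 0.1037, 0.0074, 0.0963, 0.0444, 0.0519 (working shown to 4 dp, full precision carried).
Each pᵢ ln pᵢ term: 0.0296×(-3.5190)=-0.1043, 0.6296×(-0.4626)=-0.2913, 0.037×(-3.2958)=-0.1221, 0.1037×(-2.2662)=-0.2350, 0.0074×(-4.9053)=-0.0363, 0.0963×(-2.3403)=-0.2254, 0.0444×(-3.1135)=-0.1384, 0.0519×(-2.9594)=-0.1534.
Sum = -1.3062, so H' = 1.31.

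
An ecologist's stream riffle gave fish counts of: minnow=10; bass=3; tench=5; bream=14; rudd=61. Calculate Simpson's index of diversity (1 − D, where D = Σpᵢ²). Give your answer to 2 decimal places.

Total N = 10+3+5+14+61 = 93, so the proportions are 0.1075, 0.0323, 0.0538, 0.1505, 0.6559 (working shown to 4 dp, full precision carried).
D = 0.1075² + 0.0323² + 0.0538² + 0.1505² + 0.6559² = 0.0116 + 0.0010 + 0.0029 + 0.0227 + 0.4302 = 0.4684.
So 1 − D = 0.5316, i.e. 0.53 to 2 decimal places.

0.53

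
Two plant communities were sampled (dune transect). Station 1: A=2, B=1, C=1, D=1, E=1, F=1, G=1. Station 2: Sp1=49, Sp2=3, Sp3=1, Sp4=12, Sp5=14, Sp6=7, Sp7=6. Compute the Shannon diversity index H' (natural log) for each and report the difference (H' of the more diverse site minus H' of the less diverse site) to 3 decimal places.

0.484

Station 1: N=8, proportions 0.25, 0.125, 0.125, 0.125, 0.125, 0.125, 0.125, giving H' = 1.90615 (working shown to 5 dp, full precision carried).
Station 2: N=92, proportions 0.53261, 0.03261, 0.01087, 0.13043, 0.15217, 0.07609, 0.06522, giving H' = 1.42252.
Difference = |1.90615 − 1.42252| = 0.48363, i.e. 0.484 to 3 decimal places.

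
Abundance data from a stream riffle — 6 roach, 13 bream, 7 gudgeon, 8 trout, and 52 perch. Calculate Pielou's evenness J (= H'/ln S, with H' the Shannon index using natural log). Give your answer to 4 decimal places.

Total N = 6+13+7+8+52 = 86, so the proportions are 0.069767, 0.151163, 0.081395, 0.093023, 0.604651 (working shown to 6 dp, full precision carried).
H' = −Σ pᵢ ln pᵢ = −((-0.185762) + (-0.285607) + (-0.204175) + (-0.220921) + (-0.304202)) = 1.200667.
With S = 5 species, ln S = 1.609438, so J = 1.200667/1.609438 = 0.746017, i.e. 0.7460 to 4 decimal places.

0.7460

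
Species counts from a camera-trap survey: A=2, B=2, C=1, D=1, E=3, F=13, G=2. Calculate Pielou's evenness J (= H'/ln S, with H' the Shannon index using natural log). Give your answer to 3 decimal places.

Total N = 2+2+1+1+3+13+2 = 24, so the proportions are 0.08333, 0.08333, 0.04167, 0.04167, 0.125, 0.54167, 0.08333 (working shown to 5 dp, full precision carried).
H' = −Σ pᵢ ln pᵢ = −((-0.20708) + (-0.20708) + (-0.13242) + (-0.13242) + (-0.25993) + (-0.33210) + (-0.20708)) = 1.47809.
With S = 7 species, ln S = 1.94591, so J = 1.47809/1.94591 = 0.75959, i.e. 0.760 to 3 decimal places.

0.760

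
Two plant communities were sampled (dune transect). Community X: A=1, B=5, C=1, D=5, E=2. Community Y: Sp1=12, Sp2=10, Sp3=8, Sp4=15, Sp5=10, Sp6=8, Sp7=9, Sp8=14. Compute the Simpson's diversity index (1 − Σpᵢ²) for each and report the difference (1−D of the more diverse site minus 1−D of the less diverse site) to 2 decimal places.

0.15

Community X: N=14, proportions 0.0714, 0.3571, 0.0714, 0.3571, 0.1429, giving 1−D = 0.7143 (working shown to 4 dp, full precision carried).
Community Y: N=86, proportions 0.1395, 0.1163, 0.093, 0.1744, 0.1163, 0.093, 0.1047, 0.1628, giving 1−D = 0.8683.
Difference = |0.7143 − 0.8683| = 0.1540, i.e. 0.15 to 2 decimal places.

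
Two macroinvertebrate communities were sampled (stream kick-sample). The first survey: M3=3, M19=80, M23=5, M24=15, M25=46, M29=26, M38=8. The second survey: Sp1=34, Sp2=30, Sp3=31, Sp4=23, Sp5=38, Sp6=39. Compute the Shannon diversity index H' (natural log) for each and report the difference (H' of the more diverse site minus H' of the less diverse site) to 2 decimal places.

The first survey: N=183, proportions 0.0164, 0.4372, 0.0273, 0.082, 0.2514, 0.1421, 0.0437, giving H' = 1.4937 (working shown to 4 dp, full precision carried).
The second survey: N=195, proportions 0.1744, 0.1538, 0.159, 0.1179, 0.1949, 0.2, giving H' = 1.7776.
Difference = |1.4937 − 1.7776| = 0.2839, i.e. 0.28 to 2 decimal places.

0.28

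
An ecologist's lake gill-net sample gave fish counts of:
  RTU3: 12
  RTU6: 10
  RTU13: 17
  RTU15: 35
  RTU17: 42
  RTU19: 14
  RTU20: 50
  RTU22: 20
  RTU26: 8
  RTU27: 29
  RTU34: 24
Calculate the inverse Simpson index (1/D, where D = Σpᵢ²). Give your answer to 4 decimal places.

8.4110

Total N = 12+10+17+35+42+14+50+20+8+29+24 = 261, so the proportions are 0.04597701, 0.03831418, 0.0651341, 0.13409962, 0.16091954, 0.05363985, 0.19157088, 0.07662835, 0.03065134, 0.11111111, 0.09195402 (working shown to 8 dp, full precision carried).
D = 0.04597701² + 0.03831418² + 0.0651341² + 0.13409962² + 0.16091954² + 0.05363985² + 0.19157088² + 0.07662835² + 0.03065134² + 0.11111111² + 0.09195402² = 0.00211389 + 0.00146798 + 0.00424245 + 0.01798271 + 0.02589510 + 0.00287723 + 0.03669940 + 0.00587190 + 0.00093950 + 0.01234568 + 0.00845554 = 0.11889138.
So 1/D = 8.411038, i.e. 8.4110 to 4 decimal places.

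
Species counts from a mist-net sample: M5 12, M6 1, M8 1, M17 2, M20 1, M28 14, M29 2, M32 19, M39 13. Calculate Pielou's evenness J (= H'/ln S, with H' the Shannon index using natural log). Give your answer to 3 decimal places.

0.788

Total N = 12+1+1+2+1+14+2+19+13 = 65, so the proportions are 0.18462, 0.01538, 0.01538, 0.03077, 0.01538, 0.21538, 0.03077, 0.29231, 0.2 (working shown to 5 dp, full precision carried).
H' = −Σ pᵢ ln pᵢ = −((-0.31190) + (-0.06422) + (-0.06422) + (-0.10712) + (-0.06422) + (-0.33069) + (-0.10712) + (-0.35952) + (-0.32189)) = 1.73090.
With S = 9 species, ln S = 2.19722, so J = 1.73090/2.19722 = 0.78776, i.e. 0.788 to 3 decimal places.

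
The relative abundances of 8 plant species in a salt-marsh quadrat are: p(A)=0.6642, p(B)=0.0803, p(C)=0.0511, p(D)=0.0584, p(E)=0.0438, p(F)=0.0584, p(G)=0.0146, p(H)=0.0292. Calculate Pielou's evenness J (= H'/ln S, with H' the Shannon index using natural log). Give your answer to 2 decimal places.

H' = −Σ pᵢ ln pᵢ = −((-0.2718) + (-0.2025) + (-0.1520) + (-0.1659) + (-0.1370) + (-0.1659) + (-0.0617) + (-0.1032)) = 1.2599 (working shown to 4 dp, full precision carried).
With S = 8 species, ln S = 2.0794, so J = 1.2599/2.0794 = 0.6059, i.e. 0.61 to 2 decimal places.

0.61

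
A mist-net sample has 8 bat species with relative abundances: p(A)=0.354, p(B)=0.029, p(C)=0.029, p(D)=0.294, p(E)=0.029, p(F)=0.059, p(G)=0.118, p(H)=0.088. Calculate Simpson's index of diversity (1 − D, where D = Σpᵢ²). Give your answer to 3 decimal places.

0.761

D = 0.354² + 0.029² + 0.029² + 0.294² + 0.029² + 0.059² + 0.118² + 0.088² = 0.12532 + 0.00084 + 0.00084 + 0.08644 + 0.00084 + 0.00348 + 0.01392 + 0.00774 = 0.23942 (working shown to 5 dp, full precision carried).
So 1 − D = 0.76058, i.e. 0.761 to 3 decimal places.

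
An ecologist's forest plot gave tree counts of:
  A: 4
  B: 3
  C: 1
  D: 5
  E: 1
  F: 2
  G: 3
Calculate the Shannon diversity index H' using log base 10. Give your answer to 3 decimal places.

Total N = 4+3+1+5+1+2+3 = 19, so the proportions are 0.21053, 0.15789, 0.05263, 0.26316, 0.05263, 0.10526, 0.15789 (working shown to 5 dp, full precision carried).
Each pᵢ log₁₀ pᵢ term: 0.21053×(-0.67669)=-0.14246, 0.15789×(-0.80163)=-0.12657, 0.05263×(-1.27875)=-0.06730, 0.26316×(-0.57978)=-0.15257, 0.05263×(-1.27875)=-0.06730, 0.10526×(-0.97772)=-0.10292, 0.15789×(-0.80163)=-0.12657.
Sum = -0.78571, so H' = 0.786.

0.786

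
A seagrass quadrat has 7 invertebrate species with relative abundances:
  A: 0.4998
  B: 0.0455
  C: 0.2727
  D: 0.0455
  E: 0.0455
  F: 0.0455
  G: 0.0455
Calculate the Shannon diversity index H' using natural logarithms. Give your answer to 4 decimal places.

Each pᵢ ln pᵢ term (working shown to 6 dp, full precision carried): 0.4998×(-0.693547)=-0.346635, 0.0455×(-3.090043)=-0.140597, 0.2727×(-1.299383)=-0.354342, 0.0455×(-3.090043)=-0.140597, 0.0455×(-3.090043)=-0.140597, 0.0455×(-3.090043)=-0.140597, 0.0455×(-3.090043)=-0.140597.
Sum = -1.403961, so H' = 1.4040.

1.4040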